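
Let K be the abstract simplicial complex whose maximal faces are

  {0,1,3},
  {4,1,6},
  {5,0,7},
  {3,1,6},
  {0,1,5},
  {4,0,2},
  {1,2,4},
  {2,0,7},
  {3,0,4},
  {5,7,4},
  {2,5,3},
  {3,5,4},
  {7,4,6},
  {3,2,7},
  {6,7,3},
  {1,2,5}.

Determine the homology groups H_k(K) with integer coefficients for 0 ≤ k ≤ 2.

H_0 = Z,  H_1 = Z^2,  H_2 = Z.

K has 8 vertices, 24 edges, 16 triangles.
rank ∂_0 = 0, rank ∂_1 = 7 ⇒ b_0 = 8 − 0 − 7 = 1; all invariant factors of ∂_1 are 1 so no torsion. So H_0 ≅ Z.
rank ∂_1 = 7, rank ∂_2 = 15 ⇒ b_1 = 24 − 7 − 15 = 2; all invariant factors of ∂_2 are 1 so no torsion. So H_1 ≅ Z^2.
rank ∂_2 = 15, rank ∂_3 = 0 ⇒ b_2 = 16 − 15 − 0 = 1. So H_2 ≅ Z.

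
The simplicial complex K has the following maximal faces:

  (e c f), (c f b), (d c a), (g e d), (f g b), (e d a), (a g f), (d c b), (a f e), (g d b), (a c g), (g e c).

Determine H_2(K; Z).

H_2 ≅ 0.

Take the total order a < b < c < d < e < f < g on the vertex set. Then K (dimension 2) consists of the simplices:

  0-simplices (7): a, b, c, d, e, f, g
  1-simplices (18): ac, ad, ae, af, ag, bc, bd, bf, bg, cd, ce, cf, cg, de, dg, ef, eg, fg
  2-simplices (12): acd, acg, ade, aef, afg, bcd, bcf, bdg, bfg, cef, ceg, deg

so the chain groups are C_0 ≅ Z^7, C_1 ≅ Z^18, C_2 ≅ Z^12.

The boundary map ∂_1: C_1 → C_0 maps an edge to its endpoints' difference, ∂[p,q] = q − p. For instance
  ∂ac = c − a.
The resulting 7×18 matrix has rank 6, and its Smith normal form has invariant factors (1,1,1,1,1,1).

∂_2: C_2 → C_1 acts by ∂[p,q,r] = [q,r] − [p,r] + [p,q]. For instance
  ∂bcd = cd − bd + bc,
  ∂bcf = cf − bf + bc.
The 18×12 boundary matrix has rank 12 and Smith normal form diag(1,1,1,1,1,1,1,1,1,1,1,2).

Computing H_k = (kernel of ∂_k) / (image of ∂_{k+1}):

  H_2: rank ker ∂_2 − rank ∂_3 = (12 − 12) − 0 = 0, and there is no ∂_3, so H_2 ≅ 0.

(K is a triangulation of the real projective plane RP^2.)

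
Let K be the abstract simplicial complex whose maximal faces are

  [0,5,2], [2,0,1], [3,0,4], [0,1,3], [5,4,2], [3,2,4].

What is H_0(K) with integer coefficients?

H_0 = Z.

Take the total order 0 < 1 < 2 < 3 < 4 < 5 on the vertex set. Then K (dimension 2) consists of the simplices:

  0-simplices (6): [0], [1], [2], [3], [4], [5]
  1-simplices (12): [0,1], [0,2], [0,3], [0,4], [0,5], [1,2], [1,3], [2,3], [2,4], [2,5], [3,4], [4,5]
  2-simplices (6): [0,1,2], [0,1,3], [0,2,5], [0,3,4], [2,3,4], [2,4,5]

so the chain groups are C_0 ≅ Z^6, C_1 ≅ Z^12, C_2 ≅ Z^6.

Boundary ∂_1: C_1 → C_0 maps an edge to its endpoints' difference, ∂[p,q] = q − p.
As a 6×12 matrix over Z this has rank 5, with invariant factors (1,1,1,1,1).

The boundary map ∂_2: C_2 → C_1 sends each 2-simplex [p,q,r] to [q,r] − [p,r] + [p,q]. For instance
  ∂[0,2,5] = [2,5] − [0,5] + [0,2],
  ∂[2,4,5] = [4,5] − [2,5] + [2,4].
As a 12×6 matrix over Z this has rank 6, with invariant factors (1,1,1,1,1,1).

Computing H_k = (kernel of ∂_k) / (image of ∂_{k+1}):

  H_0: rank C_0 − rank ∂_1 = 6 − 5 = 1, and the invariant factors of ∂_1 are all 1, so H_0 = Z.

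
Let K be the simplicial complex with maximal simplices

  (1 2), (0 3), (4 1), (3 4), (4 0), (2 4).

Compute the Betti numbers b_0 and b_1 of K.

b_0 = 1, b_1 = 2.

Take the total order 0 < 1 < 2 < 3 < 4 on the vertex set. Then K (dimension 1) consists of the simplices:

  0-simplices (5): [0], [1], [2], [3], [4]
  1-simplices (6): [0,3], [0,4], [1,2], [1,4], [2,4], [3,4]

giving chain groups C_0 ≅ Z^5, C_1 ≅ Z^6.

The boundary map ∂_1: C_1 → C_0 maps an edge to its endpoints' difference, ∂[p,q] = q − p. For instance
  ∂[0,4] = [4] − [0].
This gives a 5×6 integer matrix of rank 4; reducing to Smith normal form yields diagonal entries (1,1,1,1).

Reading off H_k = ker ∂_k / im ∂_{k+1}:

  H_0: rank C_0 − rank ∂_1 = 5 − 4 = 1, and the invariant factors of ∂_1 are all 1, so H_0 = Z.
  H_1: rank ker ∂_1 − rank ∂_2 = (6 − 4) − 0 = 2, and there is no ∂_2, so H_1 = Z^2.

(K is a triangulation of a wedge of 2 circles.)

Hence the Betti numbers are b_0 = 1, b_1 = 2.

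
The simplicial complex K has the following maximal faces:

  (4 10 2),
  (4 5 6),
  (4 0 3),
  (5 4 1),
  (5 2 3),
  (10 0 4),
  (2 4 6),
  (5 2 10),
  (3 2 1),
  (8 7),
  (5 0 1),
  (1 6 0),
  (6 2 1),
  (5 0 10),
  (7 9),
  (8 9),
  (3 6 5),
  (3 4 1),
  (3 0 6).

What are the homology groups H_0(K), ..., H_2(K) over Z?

Take the total order 0 < 1 < 2 < 3 < 4 < 5 < 6 < 7 < 8 < 9 < 10 on the vertex set. Then K (dimension 2) consists of the simplices:

  0-simplices (11): [0], [1], [2], [3], [4], [5], [6], [7], [8], [9], [10]
  1-simplices (27): (27 of them)
  2-simplices (16): [0,1,5], [0,1,6], [0,3,4], [0,3,6], [0,4,10], [0,5,10], [1,2,3], [1,2,6], [1,3,4], [1,4,5], [2,3,5], [2,4,6], [2,4,10], [2,5,10], [3,5,6], [4,5,6]

Hence C_0 ≅ Z^11, C_1 ≅ Z^27, C_2 ≅ Z^16.

∂_1: C_1 → C_0 is given by ∂[p,q] = [q] − [p]. For instance
  ∂[1,4] = [4] − [1].
As a 11×27 matrix over Z this has rank 9, with invariant factors (1,1,1,1,1,1,1,1,1).

Boundary ∂_2: C_2 → C_1 acts by ∂[p,q,r] = [q,r] − [p,r] + [p,q]. For instance
  ∂[0,1,6] = [1,6] − [0,6] + [0,1],
  ∂[2,4,6] = [4,6] − [2,6] + [2,4].
The 27×16 boundary matrix has rank 15 and Smith normal form diag(1,1,1,1,1,1,1,1,1,1,1,1,1,1,1).

From H_k ≅ ker(∂_k) / im(∂_{k+1}) we obtain:

  H_0: rank C_0 − rank ∂_1 = 11 − 9 = 2, and the invariant factors of ∂_1 are all 1, so H_0 ≅ Z^2.
  H_1: rank ker ∂_1 − rank ∂_2 = (27 − 9) − 15 = 3, and the invariant factors of ∂_2 are all 1, so H_1 ≅ Z^3.
  H_2: rank ker ∂_2 − rank ∂_3 = (16 − 15) − 0 = 1, and there is no ∂_3, so H_2 ≅ Z.

H_0 ≅ Z^2,  H_1 ≅ Z^3,  H_2 ≅ Z.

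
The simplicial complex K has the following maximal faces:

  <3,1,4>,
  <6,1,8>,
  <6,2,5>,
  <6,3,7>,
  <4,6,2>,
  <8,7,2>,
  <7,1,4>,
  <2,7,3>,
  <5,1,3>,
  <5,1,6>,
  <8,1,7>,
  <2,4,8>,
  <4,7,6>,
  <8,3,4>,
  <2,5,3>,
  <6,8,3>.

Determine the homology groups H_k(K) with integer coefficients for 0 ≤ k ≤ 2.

H_0 = Z,  H_1 = Z^2,  H_2 = Z.

K has 8 vertices, 24 edges, 16 triangles.
rank ∂_0 = 0, rank ∂_1 = 7 ⇒ b_0 = 8 − 0 − 7 = 1; all invariant factors of ∂_1 are 1 so no torsion. So H_0 ≅ Z.
rank ∂_1 = 7, rank ∂_2 = 15 ⇒ b_1 = 24 − 7 − 15 = 2; all invariant factors of ∂_2 are 1 so no torsion. So H_1 ≅ Z^2.
rank ∂_2 = 15, rank ∂_3 = 0 ⇒ b_2 = 16 − 15 − 0 = 1. So H_2 ≅ Z.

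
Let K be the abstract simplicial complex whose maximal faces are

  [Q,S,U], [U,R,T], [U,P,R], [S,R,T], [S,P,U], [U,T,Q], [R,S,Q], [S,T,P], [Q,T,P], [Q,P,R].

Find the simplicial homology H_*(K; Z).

Fix the vertex order P < Q < R < S < T < U and write every simplex with vertices in increasing order. Then dim K = 2 and the simplices of K are:

  0-simplices (6): P, Q, R, S, T, U
  1-simplices (15): PQ, PR, PS, PT, PU, QR, QS, QT, QU, RS, RT, RU, ST, SU, TU
  2-simplices (10): PQR, PQT, PRU, PST, PSU, QRS, QSU, QTU, RST, RTU

giving chain groups C_0 ≅ Z^6, C_1 ≅ Z^15, C_2 ≅ Z^10.

Boundary ∂_1: C_1 → C_0 is given by ∂[p,q] = [q] − [p].
As a 6×15 matrix over Z this has rank 5, with invariant factors (1,1,1,1,1).

The boundary map ∂_2: C_2 → C_1 acts by ∂[p,q,r] = [q,r] − [p,r] + [p,q]. For instance
  ∂RST = ST − RT + RS,
  ∂QTU = TU − QU + QT.
As a 15×10 matrix over Z this has rank 10, with invariant factors (1,1,1,1,1,1,1,1,1,2).

Now H_k = ker ∂_k / im ∂_{k+1}, so:

  H_0: rank C_0 − rank ∂_1 = 6 − 5 = 1, and the invariant factors of ∂_1 are all 1, so H_0 ≅ Z.
  H_1: rank ker ∂_1 − rank ∂_2 = (15 − 5) − 10 = 0, and ∂_2 has invariant factor 2 > 1, so H_1 ≅ Z/2.
  H_2: rank ker ∂_2 − rank ∂_3 = (10 − 10) − 0 = 0, and there is no ∂_3, so H_2 ≅ 0.

As a check, the Euler characteristic is 6 − 15 + 10 = 1, which agrees with 1 − 0 + 0 = 1.
(K is a triangulation of the real projective plane RP^2.)

H_0 ≅ Z,  H_1 ≅ Z/2,  H_2 = 0.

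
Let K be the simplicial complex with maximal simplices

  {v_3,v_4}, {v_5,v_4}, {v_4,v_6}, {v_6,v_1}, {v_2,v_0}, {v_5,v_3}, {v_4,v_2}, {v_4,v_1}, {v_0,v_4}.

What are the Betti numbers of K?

b_0 = 1, b_1 = 3.

Order the vertices as v_0 < v_1 < v_2 < v_3 < v_4 < v_5 < v_6. Listing each simplex with vertices in this order, K has dimension 1 with simplices:

  0-simplices (7): [v_0], [v_1], [v_2], [v_3], [v_4], [v_5], [v_6]
  1-simplices (9): [v_0,v_2], [v_0,v_4], [v_1,v_4], [v_1,v_6], [v_2,v_4], [v_3,v_4], [v_3,v_5], [v_4,v_5], [v_4,v_6]

giving chain groups C_0 ≅ Z^7, C_1 ≅ Z^9.

Boundary ∂_1: C_1 → C_0 is given by ∂[p,q] = [q] − [p]. For instance
  ∂[v_4,v_6] = [v_6] − [v_4].
The resulting 7×9 matrix has rank 6, and its Smith normal form has invariant factors (1,1,1,1,1,1).

From H_k ≅ ker(∂_k) / im(∂_{k+1}) we obtain:

  H_0: rank C_0 − rank ∂_1 = 7 − 6 = 1, and the invariant factors of ∂_1 are all 1, so H_0 = Z.
  H_1: rank ker ∂_1 − rank ∂_2 = (9 − 6) − 0 = 3, and there is no ∂_2, so H_1 = Z^3.

As a check, the Euler characteristic is 7 − 9 = -2, which agrees with 1 − 3 = -2.
(K is a triangulation of a wedge of 3 circles.)

Hence the Betti numbers are b_0 = 1, b_1 = 3.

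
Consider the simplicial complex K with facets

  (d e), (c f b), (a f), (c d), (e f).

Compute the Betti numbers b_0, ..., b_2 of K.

Fix the vertex order a < b < c < d < e < f and write every simplex with vertices in increasing order. Then dim K = 2 and the simplices of K are:

  0-simplices (6): a, b, c, d, e, f
  1-simplices (7): af, bc, bf, cd, cf, de, ef
  2-simplices (1): bcf

so the chain groups are C_0 ≅ Z^6, C_1 ≅ Z^7, C_2 ≅ Z^1.

The boundary map ∂_1: C_1 → C_0 maps an edge to its endpoints' difference, ∂[p,q] = q − p.
This gives a 6×7 integer matrix of rank 5; reducing to Smith normal form yields diagonal entries (1,1,1,1,1).

∂_2: C_2 → C_1 sends each 2-simplex [p,q,r] to [q,r] − [p,r] + [p,q]. For instance
  ∂bcf = cf − bf + bc.
As a 7×1 matrix over Z this has rank 1, with invariant factors (1).

Computing H_k = (kernel of ∂_k) / (image of ∂_{k+1}):

  H_0: rank C_0 − rank ∂_1 = 6 − 5 = 1, and the invariant factors of ∂_1 are all 1, so H_0 = Z.
  H_1: rank ker ∂_1 − rank ∂_2 = (7 − 5) − 1 = 1, and the invariant factors of ∂_2 are all 1, so H_1 = Z.
  H_2: rank ker ∂_2 − rank ∂_3 = (1 − 1) − 0 = 0, and there is no ∂_3, so H_2 = 0.

Hence the Betti numbers are b_0 = 1, b_1 = 1, b_2 = 0.

b_0 = 1, b_1 = 1, b_2 = 0.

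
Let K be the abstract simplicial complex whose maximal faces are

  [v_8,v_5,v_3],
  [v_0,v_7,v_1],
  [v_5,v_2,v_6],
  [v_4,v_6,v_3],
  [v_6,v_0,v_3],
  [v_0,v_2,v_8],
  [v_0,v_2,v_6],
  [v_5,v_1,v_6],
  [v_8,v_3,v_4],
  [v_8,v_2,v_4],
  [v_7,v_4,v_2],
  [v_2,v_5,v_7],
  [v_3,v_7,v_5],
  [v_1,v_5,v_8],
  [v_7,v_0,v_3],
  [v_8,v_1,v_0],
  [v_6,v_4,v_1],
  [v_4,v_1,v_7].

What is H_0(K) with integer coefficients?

We work with the vertex ordering v_0 < v_1 < v_2 < v_3 < v_4 < v_5 < v_6 < v_7 < v_8. The simplices of K, each written with vertices in increasing order, are:

  0-simplices (9): [v_0], [v_1], [v_2], [v_3], [v_4], [v_5], [v_6], [v_7], [v_8]
  1-simplices (27): (27 of them)
  2-simplices (18): (18 of them)

so the chain groups are C_0 ≅ Z^9, C_1 ≅ Z^27, C_2 ≅ Z^18.

∂_1: C_1 → C_0 maps an edge to its endpoints' difference, ∂[p,q] = q − p. For instance
  ∂[v_4,v_8] = [v_8] − [v_4].
This gives a 9×27 integer matrix of rank 8; reducing to Smith normal form yields diagonal entries (1,1,1,1,1,1,1,1).

The boundary map ∂_2: C_2 → C_1 maps a triangle to the signed sum of its edges. For instance
  ∂[v_2,v_5,v_7] = [v_5,v_7] − [v_2,v_7] + [v_2,v_5],
  ∂[v_2,v_4,v_7] = [v_4,v_7] − [v_2,v_7] + [v_2,v_4].
The resulting 27×18 matrix has rank 17, and its Smith normal form has invariant factors (1,1,1,1,1,1,1,1,1,1,1,1,1,1,1,1,1).

Computing H_k = (kernel of ∂_k) / (image of ∂_{k+1}):

  H_0: rank C_0 − rank ∂_1 = 9 − 8 = 1, and the invariant factors of ∂_1 are all 1, so H_0 = Z.

H_0 = Z.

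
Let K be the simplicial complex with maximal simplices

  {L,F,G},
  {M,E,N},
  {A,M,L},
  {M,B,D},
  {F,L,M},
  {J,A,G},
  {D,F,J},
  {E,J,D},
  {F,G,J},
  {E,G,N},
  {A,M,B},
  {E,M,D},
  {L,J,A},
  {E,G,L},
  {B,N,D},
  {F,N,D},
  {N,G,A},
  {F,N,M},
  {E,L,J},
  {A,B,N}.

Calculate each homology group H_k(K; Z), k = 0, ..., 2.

H_0 ≅ Z,  H_1 ≅ Z ⊕ Z/2Z,  H_2 = 0.

Order the vertices as A < B < D < E < F < G < J < L < M < N. Listing each simplex with vertices in this order, K has dimension 2 with simplices:

  0-simplices (10): A, B, D, E, F, G, J, L, M, N
  1-simplices (30): AB, AG, AJ, AL, AM, AN, BD, BM, BN, DE, DF, DJ, DM, DN, EG, EJ, EL, EM, EN, FG, FJ, FL, FM, FN, GJ, GL, GN, JL, LM, MN
  2-simplices (20): ABM, ABN, AGJ, AGN, AJL, ALM, BDM, BDN, DEJ, DEM, DFJ, DFN, EGL, EGN, EJL, EMN, FGJ, FGL, FLM, FMN

Hence C_0 ≅ Z^10, C_1 ≅ Z^30, C_2 ≅ Z^20.

∂_1: C_1 → C_0 maps an edge to its endpoints' difference, ∂[p,q] = q − p. For instance
  ∂AB = B − A.
The resulting 10×30 matrix has rank 9, and its Smith normal form has invariant factors (1,1,1,1,1,1,1,1,1).

Boundary ∂_2: C_2 → C_1 maps a triangle to the signed sum of its edges. For instance
  ∂AJL = JL − AL + AJ,
  ∂EMN = MN − EN + EM.
The 30×20 boundary matrix has rank 20 and Smith normal form diag(1,1,1,1,1,1,1,1,1,1,1,1,1,1,1,1,1,1,1,2).

From H_k ≅ ker(∂_k) / im(∂_{k+1}) we obtain:

  H_0: rank C_0 − rank ∂_1 = 10 − 9 = 1, and the invariant factors of ∂_1 are all 1, so H_0 ≅ Z.
  H_1: rank ker ∂_1 − rank ∂_2 = (30 − 9) − 20 = 1, and ∂_2 has invariant factor 2 > 1, so H_1 ≅ Z ⊕ Z/2Z.
  H_2: rank ker ∂_2 − rank ∂_3 = (20 − 20) − 0 = 0, and there is no ∂_3, so H_2 ≅ 0.

As a check, the Euler characteristic is 10 − 30 + 20 = 0, which agrees with 1 − 1 + 0 = 0.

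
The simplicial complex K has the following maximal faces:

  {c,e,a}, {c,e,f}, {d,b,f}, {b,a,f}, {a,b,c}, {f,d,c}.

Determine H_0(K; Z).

H_0 = Z.

K has 6 vertices, 12 edges, 6 triangles.
rank ∂_0 = 0, rank ∂_1 = 5 ⇒ b_0 = 6 − 0 − 5 = 1; all invariant factors of ∂_1 are 1 so no torsion. So H_0 = Z.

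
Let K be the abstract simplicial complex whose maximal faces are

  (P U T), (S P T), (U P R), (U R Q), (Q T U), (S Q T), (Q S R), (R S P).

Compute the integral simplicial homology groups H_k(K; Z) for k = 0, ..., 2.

H_0 = Z,  H_1 = 0,  H_2 = Z.

We work with the vertex ordering P < Q < R < S < T < U. The simplices of K, each written with vertices in increasing order, are:

  0-simplices (6): P, Q, R, S, T, U
  1-simplices (12): PR, PS, PT, PU, QR, QS, QT, QU, RS, RU, ST, TU
  2-simplices (8): PRS, PRU, PST, PTU, QRS, QRU, QST, QTU

Hence C_0 ≅ Z^6, C_1 ≅ Z^12, C_2 ≅ Z^8.

Boundary ∂_1: C_1 → C_0 maps an edge to its endpoints' difference, ∂[p,q] = q − p. For instance
  ∂QS = S − Q.
This gives a 6×12 integer matrix of rank 5; reducing to Smith normal form yields diagonal entries (1,1,1,1,1).

The boundary map ∂_2: C_2 → C_1 maps a triangle to the signed sum of its edges. For instance
  ∂PRU = RU − PU + PR,
  ∂QRU = RU − QU + QR.
As a 12×8 matrix over Z this has rank 7, with invariant factors (1,1,1,1,1,1,1).

Now H_k = ker ∂_k / im ∂_{k+1}, so:

  H_0: rank C_0 − rank ∂_1 = 6 − 5 = 1, and the invariant factors of ∂_1 are all 1, so H_0 = Z.
  H_1: rank ker ∂_1 − rank ∂_2 = (12 − 5) − 7 = 0, and the invariant factors of ∂_2 are all 1, so H_1 = 0.
  H_2: rank ker ∂_2 − rank ∂_3 = (8 − 7) − 0 = 1, and there is no ∂_3, so H_2 = Z.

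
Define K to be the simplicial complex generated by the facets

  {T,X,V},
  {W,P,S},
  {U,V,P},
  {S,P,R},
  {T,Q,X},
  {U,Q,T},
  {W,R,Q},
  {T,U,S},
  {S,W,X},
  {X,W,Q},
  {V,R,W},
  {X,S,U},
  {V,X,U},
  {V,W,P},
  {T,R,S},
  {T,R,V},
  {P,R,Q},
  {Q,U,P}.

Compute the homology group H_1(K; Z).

H_1 = Z × Z/2.

Fix the vertex order P < Q < R < S < T < U < V < W < X and write every simplex with vertices in increasing order. Then dim K = 2 and the simplices of K are:

  0-simplices (9): P, Q, R, S, T, U, V, W, X
  1-simplices (27): PQ, PR, PS, PU, PV, PW, QR, QT, QU, QW, QX, RS, RT, RV, RW, ST, SU, SW, SX, TU, TV, TX, UV, UX, VW, VX, WX
  2-simplices (18): PQR, PQU, PRS, PSW, PUV, PVW, QRW, QTU, QTX, QWX, RST, RTV, RVW, STU, SUX, SWX, TVX, UVX

so the chain groups are C_0 ≅ Z^9, C_1 ≅ Z^27, C_2 ≅ Z^18.

Boundary ∂_1: C_1 → C_0 is given by ∂[p,q] = [q] − [p]. For instance
  ∂RT = T − R.
The resulting 9×27 matrix has rank 8, and its Smith normal form has invariant factors (1,1,1,1,1,1,1,1).

The boundary map ∂_2: C_2 → C_1 maps a triangle to the signed sum of its edges. For instance
  ∂QRW = RW − QW + QR,
  ∂QTX = TX − QX + QT.
The resulting 27×18 matrix has rank 18, and its Smith normal form has invariant factors (1,1,1,1,1,1,1,1,1,1,1,1,1,1,1,1,1,2).

Now H_k = ker ∂_k / im ∂_{k+1}, so:

  H_1: rank ker ∂_1 − rank ∂_2 = (27 − 8) − 18 = 1, and ∂_2 has invariant factor 2 > 1, so H_1 ≅ Z × Z/2.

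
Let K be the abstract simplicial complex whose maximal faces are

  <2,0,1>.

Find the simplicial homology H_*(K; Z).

K has 3 vertices, 3 edges, 1 triangle.
rank ∂_0 = 0, rank ∂_1 = 2 ⇒ b_0 = 3 − 0 − 2 = 1; all invariant factors of ∂_1 are 1 so no torsion. So H_0 ≅ Z.
rank ∂_1 = 2, rank ∂_2 = 1 ⇒ b_1 = 3 − 2 − 1 = 0; all invariant factors of ∂_2 are 1 so no torsion. So H_1 ≅ 0.
rank ∂_2 = 1, rank ∂_3 = 0 ⇒ b_2 = 1 − 1 − 0 = 0. So H_2 ≅ 0.

H_0 = Z,  H_1 = 0,  H_2 = 0.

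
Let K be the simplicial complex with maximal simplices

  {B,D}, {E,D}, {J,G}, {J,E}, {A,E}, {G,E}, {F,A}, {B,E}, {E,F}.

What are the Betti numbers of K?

b_0 = 1, b_1 = 3.

Order the vertices as A < B < D < E < F < G < J. Listing each simplex with vertices in this order, K has dimension 1 with simplices:

  0-simplices (7): A, B, D, E, F, G, J
  1-simplices (9): AE, AF, BD, BE, DE, EF, EG, EJ, GJ

Hence C_0 ≅ Z^7, C_1 ≅ Z^9.

∂_1: C_1 → C_0 maps an edge to its endpoints' difference, ∂[p,q] = q − p.
This gives a 7×9 integer matrix of rank 6; reducing to Smith normal form yields diagonal entries (1,1,1,1,1,1).

Now H_k = ker ∂_k / im ∂_{k+1}, so:

  H_0: rank C_0 − rank ∂_1 = 7 − 6 = 1, and the invariant factors of ∂_1 are all 1, so H_0 = Z.
  H_1: rank ker ∂_1 − rank ∂_2 = (9 − 6) − 0 = 3, and there is no ∂_2, so H_1 = Z^3.

As a check, the Euler characteristic is 7 − 9 = -2, which agrees with 1 − 3 = -2.
(K is a triangulation of a wedge of 3 circles.)

Hence the Betti numbers are b_0 = 1, b_1 = 3.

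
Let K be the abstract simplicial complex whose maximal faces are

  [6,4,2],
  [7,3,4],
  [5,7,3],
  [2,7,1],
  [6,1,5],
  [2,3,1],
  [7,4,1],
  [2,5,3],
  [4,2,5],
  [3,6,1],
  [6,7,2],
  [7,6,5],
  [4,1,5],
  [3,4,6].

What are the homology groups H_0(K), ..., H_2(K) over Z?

Fix the vertex order 1 < 2 < 3 < 4 < 5 < 6 < 7 and write every simplex with vertices in increasing order. Then dim K = 2 and the simplices of K are:

  0-simplices (7): [1], [2], [3], [4], [5], [6], [7]
  1-simplices (21): [1,2], [1,3], [1,4], [1,5], [1,6], [1,7], [2,3], [2,4], [2,5], [2,6], [2,7], [3,4], [3,5], [3,6], [3,7], [4,5], [4,6], [4,7], [5,6], [5,7], [6,7]
  2-simplices (14): [1,2,3], [1,2,7], [1,3,6], [1,4,5], [1,4,7], [1,5,6], [2,3,5], [2,4,5], [2,4,6], [2,6,7], [3,4,6], [3,4,7], [3,5,7], [5,6,7]

giving chain groups C_0 ≅ Z^7, C_1 ≅ Z^21, C_2 ≅ Z^14.

The boundary map ∂_1: C_1 → C_0 sends each edge [p,q] (with p < q) to q − p. For instance
  ∂[1,3] = [3] − [1].
The resulting 7×21 matrix has rank 6, and its Smith normal form has invariant factors (1,1,1,1,1,1).

Boundary ∂_2: C_2 → C_1 sends each 2-simplex [p,q,r] to [q,r] − [p,r] + [p,q]. For instance
  ∂[1,2,3] = [2,3] − [1,3] + [1,2],
  ∂[2,4,6] = [4,6] − [2,6] + [2,4].
The 21×14 boundary matrix has rank 13 and Smith normal form diag(1,1,1,1,1,1,1,1,1,1,1,1,1).

Computing H_k = (kernel of ∂_k) / (image of ∂_{k+1}):

  H_0: rank C_0 − rank ∂_1 = 7 − 6 = 1, and the invariant factors of ∂_1 are all 1, so H_0 ≅ Z.
  H_1: rank ker ∂_1 − rank ∂_2 = (21 − 6) − 13 = 2, and the invariant factors of ∂_2 are all 1, so H_1 ≅ Z^2.
  H_2: rank ker ∂_2 − rank ∂_3 = (14 − 13) − 0 = 1, and there is no ∂_3, so H_2 ≅ Z.

(K is a triangulation of the torus T^2.)

H_0 ≅ Z,  H_1 ≅ Z^2,  H_2 ≅ Z.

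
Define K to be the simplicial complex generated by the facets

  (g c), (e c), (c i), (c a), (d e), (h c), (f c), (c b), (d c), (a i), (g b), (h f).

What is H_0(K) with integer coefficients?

K has 9 vertices, 12 edges.
rank ∂_0 = 0, rank ∂_1 = 8 ⇒ b_0 = 9 − 0 − 8 = 1; all invariant factors of ∂_1 are 1 so no torsion. So H_0 ≅ Z.

H_0 = Z.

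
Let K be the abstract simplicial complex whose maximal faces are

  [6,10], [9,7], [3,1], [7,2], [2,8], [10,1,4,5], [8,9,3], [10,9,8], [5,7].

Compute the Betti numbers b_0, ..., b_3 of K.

K has 10 vertices, 17 edges, 6 triangles, 1 3-simplex.
rank ∂_0 = 0, rank ∂_1 = 9 ⇒ b_0 = 10 − 0 − 9 = 1; all invariant factors of ∂_1 are 1 so no torsion. So H_0 = Z.
rank ∂_1 = 9, rank ∂_2 = 5 ⇒ b_1 = 17 − 9 − 5 = 3; all invariant factors of ∂_2 are 1 so no torsion. So H_1 = Z^3.
rank ∂_2 = 5, rank ∂_3 = 1 ⇒ b_2 = 6 − 5 − 1 = 0; all invariant factors of ∂_3 are 1 so no torsion. So H_2 = 0.
rank ∂_3 = 1, rank ∂_4 = 0 ⇒ b_3 = 1 − 1 − 0 = 0. So H_3 = 0.

b_0 = 1, b_1 = 3, b_2 = 0, b_3 = 0.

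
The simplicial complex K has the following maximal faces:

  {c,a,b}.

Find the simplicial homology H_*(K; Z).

Order the vertices as a < b < c. Listing each simplex with vertices in this order, K has dimension 2 with simplices:

  0-simplices (3): a, b, c
  1-simplices (3): ab, ac, bc
  2-simplices (1): abc

so the chain groups are C_0 ≅ Z^3, C_1 ≅ Z^3, C_2 ≅ Z^1.

Boundary ∂_1: C_1 → C_0 maps an edge to its endpoints' difference, ∂[p,q] = q − p.
The resulting 3×3 matrix has rank 2, and its Smith normal form has invariant factors (1,1).

Boundary ∂_2: C_2 → C_1 sends each 2-simplex [p,q,r] to [q,r] − [p,r] + [p,q]. For instance
  ∂abc = bc − ac + ab.
As a 3×1 matrix over Z this has rank 1, with invariant factors (1).

Computing H_k = (kernel of ∂_k) / (image of ∂_{k+1}):

  H_0: rank C_0 − rank ∂_1 = 3 − 2 = 1, and the invariant factors of ∂_1 are all 1, so H_0 ≅ Z.
  H_1: rank ker ∂_1 − rank ∂_2 = (3 − 2) − 1 = 0, and the invariant factors of ∂_2 are all 1, so H_1 ≅ 0.
  H_2: rank ker ∂_2 − rank ∂_3 = (1 − 1) − 0 = 0, and there is no ∂_3, so H_2 ≅ 0.

H_0 = Z,  H_1 = 0,  H_2 = 0.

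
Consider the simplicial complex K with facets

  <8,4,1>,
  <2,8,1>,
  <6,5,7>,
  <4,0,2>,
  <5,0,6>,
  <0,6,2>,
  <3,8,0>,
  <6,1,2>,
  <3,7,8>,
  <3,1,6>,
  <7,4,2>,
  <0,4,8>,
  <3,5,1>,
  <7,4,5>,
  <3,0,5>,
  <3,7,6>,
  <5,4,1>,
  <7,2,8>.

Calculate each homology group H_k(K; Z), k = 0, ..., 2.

K has 9 vertices, 27 edges, 18 triangles.
rank ∂_0 = 0, rank ∂_1 = 8 ⇒ b_0 = 9 − 0 − 8 = 1; all invariant factors of ∂_1 are 1 so no torsion. So H_0 ≅ Z.
rank ∂_1 = 8, rank ∂_2 = 18 ⇒ b_1 = 27 − 8 − 18 = 1; ∂_2 has invariant factor(s) [2] giving torsion. So H_1 ≅ Z ⊕ Z_2.
rank ∂_2 = 18, rank ∂_3 = 0 ⇒ b_2 = 18 − 18 − 0 = 0. So H_2 ≅ 0.

H_0 ≅ Z,  H_1 ≅ Z ⊕ Z_2,  H_2 = 0.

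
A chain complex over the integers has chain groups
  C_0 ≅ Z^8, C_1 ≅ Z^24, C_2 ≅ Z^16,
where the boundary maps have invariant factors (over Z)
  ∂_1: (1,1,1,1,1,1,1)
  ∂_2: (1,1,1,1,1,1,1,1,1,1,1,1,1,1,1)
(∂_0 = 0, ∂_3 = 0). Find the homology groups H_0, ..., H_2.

H_0 ≅ Z,  H_1 ≅ Z^2,  H_2 ≅ Z.

H_0: b_0 = 8 − 0 − 7 = 1; torsion from ∂_1 factors > 1: none. So H_0 ≅ Z.
H_1: b_1 = 24 − 7 − 15 = 2; torsion from ∂_2 factors > 1: none. So H_1 ≅ Z^2.
H_2: b_2 = 16 − 15 − 0 = 1; torsion from ∂_3 factors > 1: none. So H_2 ≅ Z.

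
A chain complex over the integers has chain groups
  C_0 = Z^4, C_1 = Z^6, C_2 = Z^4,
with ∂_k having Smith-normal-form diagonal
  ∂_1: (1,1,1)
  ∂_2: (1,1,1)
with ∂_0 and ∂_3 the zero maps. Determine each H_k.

H_0 = Z,  H_1 = 0,  H_2 = Z.

H_0: b_0 = 4 − 0 − 3 = 1; torsion from ∂_1 factors > 1: none. So H_0 = Z.
H_1: b_1 = 6 − 3 − 3 = 0; torsion from ∂_2 factors > 1: none. So H_1 = 0.
H_2: b_2 = 4 − 3 − 0 = 1; torsion from ∂_3 factors > 1: none. So H_2 = Z.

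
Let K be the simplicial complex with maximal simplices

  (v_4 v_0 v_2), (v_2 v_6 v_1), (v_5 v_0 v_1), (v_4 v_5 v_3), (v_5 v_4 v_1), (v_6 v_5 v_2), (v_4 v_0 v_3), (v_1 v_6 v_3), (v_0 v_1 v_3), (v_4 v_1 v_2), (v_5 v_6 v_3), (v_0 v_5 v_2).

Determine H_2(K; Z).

H_2 = 0.

Take the total order v_0 < v_1 < v_2 < v_3 < v_4 < v_5 < v_6 on the vertex set. Then K (dimension 2) consists of the simplices:

  0-simplices (7): [v_0], [v_1], [v_2], [v_3], [v_4], [v_5], [v_6]
  1-simplices (18): (18 of them)
  2-simplices (12): (12 of them)

so the chain groups are C_0 ≅ Z^7, C_1 ≅ Z^18, C_2 ≅ Z^12.

∂_1: C_1 → C_0 is given by ∂[p,q] = [q] − [p].
The 7×18 boundary matrix has rank 6 and Smith normal form diag(1,1,1,1,1,1).

Boundary ∂_2: C_2 → C_1 sends each 2-simplex [p,q,r] to [q,r] − [p,r] + [p,q]. For instance
  ∂[v_0,v_1,v_5] = [v_1,v_5] − [v_0,v_5] + [v_0,v_1],
  ∂[v_1,v_2,v_6] = [v_2,v_6] − [v_1,v_6] + [v_1,v_2].
The 18×12 boundary matrix has rank 12 and Smith normal form diag(1,1,1,1,1,1,1,1,1,1,1,2).

From H_k ≅ ker(∂_k) / im(∂_{k+1}) we obtain:

  H_2: rank ker ∂_2 − rank ∂_3 = (12 − 12) − 0 = 0, and there is no ∂_3, so H_2 ≅ 0.

(K is a triangulation of the real projective plane RP^2.)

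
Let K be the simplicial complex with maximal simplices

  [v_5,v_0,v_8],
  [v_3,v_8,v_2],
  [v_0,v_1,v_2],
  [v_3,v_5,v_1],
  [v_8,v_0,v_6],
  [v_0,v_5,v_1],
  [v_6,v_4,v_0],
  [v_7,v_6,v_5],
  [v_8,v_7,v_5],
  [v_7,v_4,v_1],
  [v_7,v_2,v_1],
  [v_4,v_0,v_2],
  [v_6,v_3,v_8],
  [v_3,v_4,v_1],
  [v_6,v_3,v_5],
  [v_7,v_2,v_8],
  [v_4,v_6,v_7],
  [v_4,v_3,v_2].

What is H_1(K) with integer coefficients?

Take the total order v_0 < v_1 < v_2 < v_3 < v_4 < v_5 < v_6 < v_7 < v_8 on the vertex set. Then K (dimension 2) consists of the simplices:

  0-simplices (9): [v_0], [v_1], [v_2], [v_3], [v_4], [v_5], [v_6], [v_7], [v_8]
  1-simplices (27): (27 of them)
  2-simplices (18): (18 of them)

Hence C_0 ≅ Z^9, C_1 ≅ Z^27, C_2 ≅ Z^18.

The boundary map ∂_1: C_1 → C_0 maps an edge to its endpoints' difference, ∂[p,q] = q − p. For instance
  ∂[v_2,v_3] = [v_3] − [v_2].
As a 9×27 matrix over Z this has rank 8, with invariant factors (1,1,1,1,1,1,1,1).

The boundary map ∂_2: C_2 → C_1 sends each 2-simplex [p,q,r] to [q,r] − [p,r] + [p,q]. For instance
  ∂[v_0,v_5,v_8] = [v_5,v_8] − [v_0,v_8] + [v_0,v_5],
  ∂[v_0,v_2,v_4] = [v_2,v_4] − [v_0,v_4] + [v_0,v_2].
The 27×18 boundary matrix has rank 18 and Smith normal form diag(1,1,1,1,1,1,1,1,1,1,1,1,1,1,1,1,1,2).

Computing H_k = (kernel of ∂_k) / (image of ∂_{k+1}):

  H_1: rank ker ∂_1 − rank ∂_2 = (27 − 8) − 18 = 1, and ∂_2 has invariant factor 2 > 1, so H_1 ≅ Z ⊕ Z/2.

(K is a triangulation of the Klein bottle.)

H_1 = Z ⊕ Z/2.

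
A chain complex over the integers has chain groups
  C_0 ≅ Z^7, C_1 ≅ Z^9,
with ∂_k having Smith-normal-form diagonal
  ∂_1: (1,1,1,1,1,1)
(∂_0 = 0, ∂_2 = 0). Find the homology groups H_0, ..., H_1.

H_0 ≅ Z,  H_1 ≅ Z^3.

H_0: b_0 = 7 − 0 − 6 = 1; torsion from ∂_1 factors > 1: none. So H_0 ≅ Z.
H_1: b_1 = 9 − 6 − 0 = 3; torsion from ∂_2 factors > 1: none. So H_1 ≅ Z^3.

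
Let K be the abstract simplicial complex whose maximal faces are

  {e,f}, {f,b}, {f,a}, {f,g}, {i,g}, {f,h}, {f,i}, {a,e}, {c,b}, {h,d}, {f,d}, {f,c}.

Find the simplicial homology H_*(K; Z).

H_0 ≅ Z,  H_1 ≅ Z^4.

Take the total order a < b < c < d < e < f < g < h < i on the vertex set. Then K (dimension 1) consists of the simplices:

  0-simplices (9): a, b, c, d, e, f, g, h, i
  1-simplices (12): ae, af, bc, bf, cf, df, dh, ef, fg, fh, fi, gi

Hence C_0 ≅ Z^9, C_1 ≅ Z^12.

∂_1: C_1 → C_0 sends each edge [p,q] (with p < q) to q − p. For instance
  ∂ae = e − a.
This gives a 9×12 integer matrix of rank 8; reducing to Smith normal form yields diagonal entries (1,1,1,1,1,1,1,1).

Now H_k = ker ∂_k / im ∂_{k+1}, so:

  H_0: rank C_0 − rank ∂_1 = 9 − 8 = 1, and the invariant factors of ∂_1 are all 1, so H_0 = Z.
  H_1: rank ker ∂_1 − rank ∂_2 = (12 − 8) − 0 = 4, and there is no ∂_2, so H_1 = Z^4.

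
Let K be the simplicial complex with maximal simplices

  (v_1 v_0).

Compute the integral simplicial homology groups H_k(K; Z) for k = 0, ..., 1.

Order the vertices as v_0 < v_1. Listing each simplex with vertices in this order, K has dimension 1 with simplices:

  0-simplices (2): [v_0], [v_1]
  1-simplices (1): [v_0,v_1]

giving chain groups C_0 ≅ Z^2, C_1 ≅ Z^1.

∂_1: C_1 → C_0 sends each edge [p,q] (with p < q) to q − p. For instance
  ∂[v_0,v_1] = [v_1] − [v_0].
This gives a 2×1 integer matrix of rank 1; reducing to Smith normal form yields diagonal entries (1).

Reading off H_k = ker ∂_k / im ∂_{k+1}:

  H_0: rank C_0 − rank ∂_1 = 2 − 1 = 1, and the invariant factors of ∂_1 are all 1, so H_0 = Z.
  H_1: rank ker ∂_1 − rank ∂_2 = (1 − 1) − 0 = 0, and there is no ∂_2, so H_1 = 0.

As a check, the Euler characteristic is 2 − 1 = 1, which agrees with 1 − 0 = 1.

H_0 ≅ Z,  H_1 = 0.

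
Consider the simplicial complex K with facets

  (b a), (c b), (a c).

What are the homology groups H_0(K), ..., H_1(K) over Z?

H_0 = Z,  H_1 = Z.

Order the vertices as a < b < c. Listing each simplex with vertices in this order, K has dimension 1 with simplices:

  0-simplices (3): a, b, c
  1-simplices (3): ab, ac, bc

so the chain groups are C_0 ≅ Z^3, C_1 ≅ Z^3.

Boundary ∂_1: C_1 → C_0 sends each edge [p,q] (with p < q) to q − p.
The resulting 3×3 matrix has rank 2, and its Smith normal form has invariant factors (1,1).

From H_k ≅ ker(∂_k) / im(∂_{k+1}) we obtain:

  H_0: rank C_0 − rank ∂_1 = 3 − 2 = 1, and the invariant factors of ∂_1 are all 1, so H_0 ≅ Z.
  H_1: rank ker ∂_1 − rank ∂_2 = (3 − 2) − 0 = 1, and there is no ∂_2, so H_1 ≅ Z.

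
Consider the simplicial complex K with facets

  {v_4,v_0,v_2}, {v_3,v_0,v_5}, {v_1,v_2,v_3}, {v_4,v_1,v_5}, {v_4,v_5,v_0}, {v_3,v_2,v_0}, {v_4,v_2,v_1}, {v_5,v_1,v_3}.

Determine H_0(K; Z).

H_0 ≅ Z.

Order the vertices as v_0 < v_1 < v_2 < v_3 < v_4 < v_5. Listing each simplex with vertices in this order, K has dimension 2 with simplices:

  0-simplices (6): [v_0], [v_1], [v_2], [v_3], [v_4], [v_5]
  1-simplices (12): [v_0,v_2], [v_0,v_3], [v_0,v_4], [v_0,v_5], [v_1,v_2], [v_1,v_3], [v_1,v_4], [v_1,v_5], [v_2,v_3], [v_2,v_4], [v_3,v_5], [v_4,v_5]
  2-simplices (8): [v_0,v_2,v_3], [v_0,v_2,v_4], [v_0,v_3,v_5], [v_0,v_4,v_5], [v_1,v_2,v_3], [v_1,v_2,v_4], [v_1,v_3,v_5], [v_1,v_4,v_5]

giving chain groups C_0 ≅ Z^6, C_1 ≅ Z^12, C_2 ≅ Z^8.

The boundary map ∂_1: C_1 → C_0 is given by ∂[p,q] = [q] − [p].
As a 6×12 matrix over Z this has rank 5, with invariant factors (1,1,1,1,1).

Boundary ∂_2: C_2 → C_1 sends each 2-simplex [p,q,r] to [q,r] − [p,r] + [p,q]. For instance
  ∂[v_0,v_2,v_3] = [v_2,v_3] − [v_0,v_3] + [v_0,v_2],
  ∂[v_0,v_4,v_5] = [v_4,v_5] − [v_0,v_5] + [v_0,v_4].
The resulting 12×8 matrix has rank 7, and its Smith normal form has invariant factors (1,1,1,1,1,1,1).

Computing H_k = (kernel of ∂_k) / (image of ∂_{k+1}):

  H_0: rank C_0 − rank ∂_1 = 6 − 5 = 1, and the invariant factors of ∂_1 are all 1, so H_0 = Z.

(K is a triangulation of the 2-sphere S^2.)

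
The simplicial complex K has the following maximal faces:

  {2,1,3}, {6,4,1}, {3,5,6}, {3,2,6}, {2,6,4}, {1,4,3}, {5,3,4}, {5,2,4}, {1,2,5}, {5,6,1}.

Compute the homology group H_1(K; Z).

K has 6 vertices, 15 edges, 10 triangles.
rank ∂_1 = 5, rank ∂_2 = 10 ⇒ b_1 = 15 − 5 − 10 = 0; ∂_2 has invariant factor(s) [2] giving torsion. So H_1 ≅ Z/2Z.

H_1 ≅ Z/2Z.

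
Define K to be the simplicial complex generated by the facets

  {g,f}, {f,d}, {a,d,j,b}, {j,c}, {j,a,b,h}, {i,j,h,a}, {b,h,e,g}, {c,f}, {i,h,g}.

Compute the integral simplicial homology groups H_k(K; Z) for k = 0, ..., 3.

Fix the vertex order a < b < c < d < e < f < g < h < i < j and write every simplex with vertices in increasing order. Then dim K = 3 and the simplices of K are:

  0-simplices (10): a, b, c, d, e, f, g, h, i, j
  1-simplices (22): ab, ad, ah, ai, aj, bd, be, bg, bh, bj, cf, cj, df, dj, eg, eh, fg, gh, gi, hi, hj, ij
  2-simplices (15): abd, abh, abj, adj, ahi, ahj, aij, bdj, beg, beh, bgh, bhj, egh, ghi, hij
  3-simplices (4): abdj, abhj, ahij, begh

so the chain groups are C_0 ≅ Z^10, C_1 ≅ Z^22, C_2 ≅ Z^15, C_3 ≅ Z^4.

The boundary map ∂_1: C_1 → C_0 maps an edge to its endpoints' difference, ∂[p,q] = q − p. For instance
  ∂hj = j − h.
The 10×22 boundary matrix has rank 9 and Smith normal form diag(1,1,1,1,1,1,1,1,1).

The boundary map ∂_2: C_2 → C_1 sends each 2-simplex [p,q,r] to [q,r] − [p,r] + [p,q]. For instance
  ∂aij = ij − aj + ai,
  ∂ahi = hi − ai + ah.
The resulting 22×15 matrix has rank 11, and its Smith normal form has invariant factors (1,1,1,1,1,1,1,1,1,1,1).

∂_3: C_3 → C_2 sends each 3-simplex σ to the alternating sum Σ_i (−1)^i (σ with its i-th vertex removed). For instance
  ∂begh = egh − bgh + beh − beg,
  ∂abhj = bhj − ahj + abj − abh.
This gives a 15×4 integer matrix of rank 4; reducing to Smith normal form yields diagonal entries (1,1,1,1).

From H_k ≅ ker(∂_k) / im(∂_{k+1}) we obtain:

  H_0: rank C_0 − rank ∂_1 = 10 − 9 = 1, and the invariant factors of ∂_1 are all 1, so H_0 = Z.
  H_1: rank ker ∂_1 − rank ∂_2 = (22 − 9) − 11 = 2, and the invariant factors of ∂_2 are all 1, so H_1 = Z^2.
  H_2: rank ker ∂_2 − rank ∂_3 = (15 − 11) − 4 = 0, and the invariant factors of ∂_3 are all 1, so H_2 = 0.
  H_3: rank ker ∂_3 − rank ∂_4 = (4 − 4) − 0 = 0, and there is no ∂_4, so H_3 = 0.

H_0 = Z,  H_1 = Z^2,  H_2 = 0,  H_3 = 0.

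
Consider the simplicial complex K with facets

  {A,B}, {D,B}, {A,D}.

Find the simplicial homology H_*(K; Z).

H_0 ≅ Z,  H_1 ≅ Z.

Fix the vertex order A < B < D and write every simplex with vertices in increasing order. Then dim K = 1 and the simplices of K are:

  0-simplices (3): A, B, D
  1-simplices (3): AB, AD, BD

so the chain groups are C_0 ≅ Z^3, C_1 ≅ Z^3.

∂_1: C_1 → C_0 is given by ∂[p,q] = [q] − [p]. For instance
  ∂AB = B − A.
The resulting 3×3 matrix has rank 2, and its Smith normal form has invariant factors (1,1).

Now H_k = ker ∂_k / im ∂_{k+1}, so:

  H_0: rank C_0 − rank ∂_1 = 3 − 2 = 1, and the invariant factors of ∂_1 are all 1, so H_0 ≅ Z.
  H_1: rank ker ∂_1 − rank ∂_2 = (3 − 2) − 0 = 1, and there is no ∂_2, so H_1 ≅ Z.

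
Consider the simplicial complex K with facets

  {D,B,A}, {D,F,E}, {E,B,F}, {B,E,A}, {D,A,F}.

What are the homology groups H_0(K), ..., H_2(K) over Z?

H_0 = Z,  H_1 = Z,  H_2 = 0.

K has 5 vertices, 10 edges, 5 triangles.
rank ∂_0 = 0, rank ∂_1 = 4 ⇒ b_0 = 5 − 0 − 4 = 1; all invariant factors of ∂_1 are 1 so no torsion. So H_0 ≅ Z.
rank ∂_1 = 4, rank ∂_2 = 5 ⇒ b_1 = 10 − 4 − 5 = 1; all invariant factors of ∂_2 are 1 so no torsion. So H_1 ≅ Z.
rank ∂_2 = 5, rank ∂_3 = 0 ⇒ b_2 = 5 − 5 − 0 = 0. So H_2 ≅ 0.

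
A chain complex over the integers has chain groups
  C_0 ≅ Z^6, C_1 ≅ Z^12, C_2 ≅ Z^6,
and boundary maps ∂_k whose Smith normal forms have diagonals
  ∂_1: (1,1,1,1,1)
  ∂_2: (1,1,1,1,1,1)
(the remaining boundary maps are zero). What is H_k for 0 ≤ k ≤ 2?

H_0: b_0 = 6 − 0 − 5 = 1; torsion from ∂_1 factors > 1: none. So H_0 = Z.
H_1: b_1 = 12 − 5 − 6 = 1; torsion from ∂_2 factors > 1: none. So H_1 = Z.
H_2: b_2 = 6 − 6 − 0 = 0; torsion from ∂_3 factors > 1: none. So H_2 = 0.

H_0 = Z,  H_1 = Z,  H_2 = 0.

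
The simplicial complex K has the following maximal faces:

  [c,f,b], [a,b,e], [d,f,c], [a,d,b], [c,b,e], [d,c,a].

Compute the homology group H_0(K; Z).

We work with the vertex ordering a < b < c < d < e < f. The simplices of K, each written with vertices in increasing order, are:

  0-simplices (6): a, b, c, d, e, f
  1-simplices (12): ab, ac, ad, ae, bc, bd, be, bf, cd, ce, cf, df
  2-simplices (6): abd, abe, acd, bce, bcf, cdf

so the chain groups are C_0 ≅ Z^6, C_1 ≅ Z^12, C_2 ≅ Z^6.

∂_1: C_1 → C_0 sends each edge [p,q] (with p < q) to q − p. For instance
  ∂bc = c − b.
This gives a 6×12 integer matrix of rank 5; reducing to Smith normal form yields diagonal entries (1,1,1,1,1).

Boundary ∂_2: C_2 → C_1 maps a triangle to the signed sum of its edges. For instance
  ∂bcf = cf − bf + bc,
  ∂abd = bd − ad + ab.
As a 12×6 matrix over Z this has rank 6, with invariant factors (1,1,1,1,1,1).

Reading off H_k = ker ∂_k / im ∂_{k+1}:

  H_0: rank C_0 − rank ∂_1 = 6 − 5 = 1, and the invariant factors of ∂_1 are all 1, so H_0 = Z.

(K is a triangulation of the cylinder S^1 x I.)

H_0 ≅ Z.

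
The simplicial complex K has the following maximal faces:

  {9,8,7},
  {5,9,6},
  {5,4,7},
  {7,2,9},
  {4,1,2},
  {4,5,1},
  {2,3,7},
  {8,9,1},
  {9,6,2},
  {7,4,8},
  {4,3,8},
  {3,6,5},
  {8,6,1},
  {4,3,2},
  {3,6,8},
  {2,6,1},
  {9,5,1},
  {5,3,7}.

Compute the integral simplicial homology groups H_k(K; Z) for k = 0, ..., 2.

Order the vertices as 1 < 2 < 3 < 4 < 5 < 6 < 7 < 8 < 9. Listing each simplex with vertices in this order, K has dimension 2 with simplices:

  0-simplices (9): [1], [2], [3], [4], [5], [6], [7], [8], [9]
  1-simplices (27): (27 of them)
  2-simplices (18): [1,2,4], [1,2,6], [1,4,5], [1,5,9], [1,6,8], [1,8,9], [2,3,4], [2,3,7], [2,6,9], [2,7,9], [3,4,8], [3,5,6], [3,5,7], [3,6,8], [4,5,7], [4,7,8], [5,6,9], [7,8,9]

so the chain groups are C_0 ≅ Z^9, C_1 ≅ Z^27, C_2 ≅ Z^18.

The boundary map ∂_1: C_1 → C_0 maps an edge to its endpoints' difference, ∂[p,q] = q − p. For instance
  ∂[3,5] = [5] − [3].
The resulting 9×27 matrix has rank 8, and its Smith normal form has invariant factors (1,1,1,1,1,1,1,1).

Boundary ∂_2: C_2 → C_1 maps a triangle to the signed sum of its edges. For instance
  ∂[3,5,6] = [5,6] − [3,6] + [3,5],
  ∂[3,4,8] = [4,8] − [3,8] + [3,4].
This gives a 27×18 integer matrix of rank 18; reducing to Smith normal form yields diagonal entries (1,1,1,1,1,1,1,1,1,1,1,1,1,1,1,1,1,2).

Computing H_k = (kernel of ∂_k) / (image of ∂_{k+1}):

  H_0: rank C_0 − rank ∂_1 = 9 − 8 = 1, and the invariant factors of ∂_1 are all 1, so H_0 ≅ Z.
  H_1: rank ker ∂_1 − rank ∂_2 = (27 − 8) − 18 = 1, and ∂_2 has invariant factor 2 > 1, so H_1 ≅ Z ⊕ Z/2.
  H_2: rank ker ∂_2 − rank ∂_3 = (18 − 18) − 0 = 0, and there is no ∂_3, so H_2 ≅ 0.

H_0 = Z,  H_1 = Z ⊕ Z/2,  H_2 = 0.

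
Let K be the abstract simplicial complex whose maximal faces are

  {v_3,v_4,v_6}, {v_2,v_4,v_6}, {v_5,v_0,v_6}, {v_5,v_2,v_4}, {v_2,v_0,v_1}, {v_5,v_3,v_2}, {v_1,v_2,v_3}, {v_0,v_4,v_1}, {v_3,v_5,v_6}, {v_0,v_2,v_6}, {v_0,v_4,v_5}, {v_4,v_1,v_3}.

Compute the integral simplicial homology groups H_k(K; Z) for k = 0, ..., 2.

Order the vertices as v_0 < v_1 < v_2 < v_3 < v_4 < v_5 < v_6. Listing each simplex with vertices in this order, K has dimension 2 with simplices:

  0-simplices (7): [v_0], [v_1], [v_2], [v_3], [v_4], [v_5], [v_6]
  1-simplices (18): (18 of them)
  2-simplices (12): (12 of them)

giving chain groups C_0 ≅ Z^7, C_1 ≅ Z^18, C_2 ≅ Z^12.

The boundary map ∂_1: C_1 → C_0 is given by ∂[p,q] = [q] − [p].
The 7×18 boundary matrix has rank 6 and Smith normal form diag(1,1,1,1,1,1).

The boundary map ∂_2: C_2 → C_1 sends each 2-simplex [p,q,r] to [q,r] − [p,r] + [p,q]. For instance
  ∂[v_0,v_1,v_2] = [v_1,v_2] − [v_0,v_2] + [v_0,v_1],
  ∂[v_3,v_4,v_6] = [v_4,v_6] − [v_3,v_6] + [v_3,v_4].
As a 18×12 matrix over Z this has rank 12, with invariant factors (1,1,1,1,1,1,1,1,1,1,1,2).

Now H_k = ker ∂_k / im ∂_{k+1}, so:

  H_0: rank C_0 − rank ∂_1 = 7 − 6 = 1, and the invariant factors of ∂_1 are all 1, so H_0 = Z.
  H_1: rank ker ∂_1 − rank ∂_2 = (18 − 6) − 12 = 0, and ∂_2 has invariant factor 2 > 1, so H_1 = Z_2.
  H_2: rank ker ∂_2 − rank ∂_3 = (12 − 12) − 0 = 0, and there is no ∂_3, so H_2 = 0.

As a check, the Euler characteristic is 7 − 18 + 12 = 1, which agrees with 1 − 0 + 0 = 1.

H_0 ≅ Z,  H_1 ≅ Z_2,  H_2 = 0.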